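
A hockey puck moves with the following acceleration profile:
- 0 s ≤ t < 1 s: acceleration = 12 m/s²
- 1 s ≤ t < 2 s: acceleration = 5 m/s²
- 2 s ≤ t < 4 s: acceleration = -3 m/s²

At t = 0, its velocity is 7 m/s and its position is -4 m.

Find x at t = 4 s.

On each constant-a segment, Δv = aΔt and Δx = v₀Δt + ½aΔt²; chain segment to segment.
0–1 s: v starts 7 m/s; Δx = 7·1 + ½·12·1² = 13 m; v ends 19 m/s.
1–2 s: v starts 19 m/s; Δx = 19·1 + ½·5·1² = 21.5 m; v ends 24 m/s.
2–4 s: v starts 24 m/s; Δx = 24·2 + ½·-3·2² = 42 m; v ends 18 m/s.
x(4) = -4 + Σ Δx = 72.5 m.

72.5 m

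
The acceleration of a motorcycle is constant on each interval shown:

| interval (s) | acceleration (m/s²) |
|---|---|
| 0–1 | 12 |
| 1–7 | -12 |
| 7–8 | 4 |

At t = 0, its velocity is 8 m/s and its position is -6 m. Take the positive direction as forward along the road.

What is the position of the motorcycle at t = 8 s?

On each constant-a segment, Δv = aΔt and Δx = v₀Δt + ½aΔt²; chain segment to segment.
0–1 s: v starts 8 m/s; Δx = 8·1 + ½·12·1² = 14 m; v ends 20 m/s.
1–7 s: v starts 20 m/s; Δx = 20·6 + ½·-12·6² = -96 m; v ends -52 m/s.
7–8 s: v starts -52 m/s; Δx = -52·1 + ½·4·1² = -50 m; v ends -48 m/s.
x(8) = -6 + Σ Δx = -138 m.

-138 m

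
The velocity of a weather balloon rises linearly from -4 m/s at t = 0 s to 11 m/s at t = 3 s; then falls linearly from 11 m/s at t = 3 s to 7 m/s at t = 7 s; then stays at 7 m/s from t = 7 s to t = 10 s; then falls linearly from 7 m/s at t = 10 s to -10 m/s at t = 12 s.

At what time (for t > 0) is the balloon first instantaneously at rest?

v changes sign on 0–3 s (from -4 to 11); the graph is linear there, so v = 0 at t = 0 + (4)·(3 − 0)/(11 − -4) = 0.8 s.

t = 0.8 s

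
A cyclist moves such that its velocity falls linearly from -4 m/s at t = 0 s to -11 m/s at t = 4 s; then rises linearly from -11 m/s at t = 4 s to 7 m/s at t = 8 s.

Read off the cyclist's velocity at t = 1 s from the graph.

-5.75 m/s

On 0–4 s the graph is linear from -4 to -11 m/s: v(1) = -4 + (-11 − -4)·(1 − 0)/(4 − 0) = -5.75 m/s.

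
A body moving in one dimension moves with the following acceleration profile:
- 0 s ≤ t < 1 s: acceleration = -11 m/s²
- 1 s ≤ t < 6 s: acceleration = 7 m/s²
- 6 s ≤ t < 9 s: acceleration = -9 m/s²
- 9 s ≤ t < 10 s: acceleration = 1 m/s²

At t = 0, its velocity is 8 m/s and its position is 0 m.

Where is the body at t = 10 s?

On each constant-a segment, Δv = aΔt and Δx = v₀Δt + ½aΔt²; chain segment to segment.
0–1 s: v starts 8 m/s; Δx = 8·1 + ½·-11·1² = 2.5 m; v ends -3 m/s.
1–6 s: v starts -3 m/s; Δx = -3·5 + ½·7·5² = 72.5 m; v ends 32 m/s.
6–9 s: v starts 32 m/s; Δx = 32·3 + ½·-9·3² = 55.5 m; v ends 5 m/s.
9–10 s: v starts 5 m/s; Δx = 5·1 + ½·1·1² = 5.5 m; v ends 6 m/s.
x(10) = 0 + Σ Δx = 136 m.

136 m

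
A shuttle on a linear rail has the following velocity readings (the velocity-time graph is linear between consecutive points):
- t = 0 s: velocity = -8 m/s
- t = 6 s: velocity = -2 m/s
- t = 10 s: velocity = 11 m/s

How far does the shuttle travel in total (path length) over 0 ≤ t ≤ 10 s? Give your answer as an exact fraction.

640/13 m

Total distance travelled is ∫|v| dt — sum the magnitudes of each area piece.
0–6 s: |½(-8 + -2)(6)| = 30 m
6–10 s: v = 0 at t = 86/13 s; triangle areas 8/13 + 242/13 = 250/13 m
Total distance = 640/13 m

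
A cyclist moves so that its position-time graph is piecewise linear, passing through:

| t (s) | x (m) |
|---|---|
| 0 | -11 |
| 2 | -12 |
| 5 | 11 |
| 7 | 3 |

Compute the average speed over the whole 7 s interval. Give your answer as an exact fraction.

Average speed = (total path length)/(elapsed time); on a piecewise-linear x-t graph the path length is Σ|Δx|.
0–2 s: |Δx| = |-12 − -11| = 1 m
2–5 s: |Δx| = |11 − -12| = 23 m
5–7 s: |Δx| = |3 − 11| = 8 m
Total path = 32 m; average speed = 32/7 = 32/7 m/s.

32/7 m/s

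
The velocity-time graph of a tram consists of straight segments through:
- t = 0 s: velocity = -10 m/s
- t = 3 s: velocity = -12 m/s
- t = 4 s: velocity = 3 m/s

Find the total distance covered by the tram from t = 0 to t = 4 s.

38.1 m

Distance (not displacement) is the total path length: add the absolute areas under v-t.
0–3 s: |½(-10 + -12)(3)| = 33 m
3–4 s: v = 0 at t = 3.8 s; triangle areas 4.8 + 0.3 = 5.1 m
Total distance = 38.1 m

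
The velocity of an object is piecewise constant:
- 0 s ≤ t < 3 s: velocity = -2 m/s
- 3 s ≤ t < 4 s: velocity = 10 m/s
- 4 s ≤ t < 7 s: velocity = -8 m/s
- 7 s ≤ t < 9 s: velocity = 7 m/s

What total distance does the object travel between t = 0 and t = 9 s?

54 m

Total distance travelled is ∫|v| dt — sum the magnitudes of each area piece.
0–3 s: |-2| × 3 = 6 m
3–4 s: |10| × 1 = 10 m
4–7 s: |-8| × 3 = 24 m
7–9 s: |7| × 2 = 14 m
Total distance = 54 m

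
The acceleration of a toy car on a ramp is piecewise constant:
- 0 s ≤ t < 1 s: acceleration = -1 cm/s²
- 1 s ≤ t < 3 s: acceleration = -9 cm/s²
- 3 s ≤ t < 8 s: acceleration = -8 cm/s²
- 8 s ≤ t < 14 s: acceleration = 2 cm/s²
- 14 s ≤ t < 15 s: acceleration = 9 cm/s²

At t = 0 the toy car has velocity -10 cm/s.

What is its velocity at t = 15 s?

-48 cm/s

Δv equals the area under the a-t graph; then v = v₀ + Δv.
0–1 s: -1 × 1 = -1 cm/s
1–3 s: -9 × 2 = -18 cm/s
3–8 s: -8 × 5 = -40 cm/s
8–14 s: 2 × 6 = 12 cm/s
14–15 s: 9 × 1 = 9 cm/s
Δv = -38 cm/s, so v(15) = -10 + (-38) = -48 cm/s.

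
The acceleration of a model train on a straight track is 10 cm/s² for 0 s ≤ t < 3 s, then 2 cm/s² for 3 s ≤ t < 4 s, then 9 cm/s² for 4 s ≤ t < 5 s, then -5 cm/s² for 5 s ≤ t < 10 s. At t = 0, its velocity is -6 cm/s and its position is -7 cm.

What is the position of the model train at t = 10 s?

On each constant-a segment, Δv = aΔt and Δx = v₀Δt + ½aΔt²; chain segment to segment.
0–3 s: v starts -6 cm/s; Δx = -6·3 + ½·10·3² = 27 cm; v ends 24 cm/s.
3–4 s: v starts 24 cm/s; Δx = 24·1 + ½·2·1² = 25 cm; v ends 26 cm/s.
4–5 s: v starts 26 cm/s; Δx = 26·1 + ½·9·1² = 30.5 cm; v ends 35 cm/s.
5–10 s: v starts 35 cm/s; Δx = 35·5 + ½·-5·5² = 112.5 cm; v ends 10 cm/s.
x(10) = -7 + Σ Δx = 188 cm.

188 cm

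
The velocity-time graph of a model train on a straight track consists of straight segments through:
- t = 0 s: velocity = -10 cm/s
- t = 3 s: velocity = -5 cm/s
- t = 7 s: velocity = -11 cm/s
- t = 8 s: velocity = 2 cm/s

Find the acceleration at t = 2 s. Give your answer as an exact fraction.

5/3 cm/s²

Acceleration is the slope of the v-t graph on 0–3 s: (-5 − -10)/(3 − 0) = 5/3 cm/s².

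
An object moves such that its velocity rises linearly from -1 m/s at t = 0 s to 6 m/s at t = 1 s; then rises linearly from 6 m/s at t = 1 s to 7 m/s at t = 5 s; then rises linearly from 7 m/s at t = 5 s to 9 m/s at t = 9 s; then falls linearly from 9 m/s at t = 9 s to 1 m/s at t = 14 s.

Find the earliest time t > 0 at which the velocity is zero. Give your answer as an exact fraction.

t = 1/7 s

v changes sign on 0–1 s (from -1 to 6); the graph is linear there, so v = 0 at t = 0 + (1)·(1 − 0)/(6 − -1) = 1/7 s.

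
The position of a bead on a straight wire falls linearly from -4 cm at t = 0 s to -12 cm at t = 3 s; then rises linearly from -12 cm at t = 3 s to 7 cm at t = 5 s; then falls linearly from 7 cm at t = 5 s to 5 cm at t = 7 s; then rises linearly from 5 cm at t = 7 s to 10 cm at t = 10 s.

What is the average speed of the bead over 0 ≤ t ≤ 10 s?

3.4 cm/s

Average speed = (total path length)/(elapsed time); on a piecewise-linear x-t graph the path length is Σ|Δx|.
0–3 s: |Δx| = |-12 − -4| = 8 cm
3–5 s: |Δx| = |7 − -12| = 19 cm
5–7 s: |Δx| = |5 − 7| = 2 cm
7–10 s: |Δx| = |10 − 5| = 5 cm
Total path = 34 cm; average speed = 34/10 = 3.4 cm/s.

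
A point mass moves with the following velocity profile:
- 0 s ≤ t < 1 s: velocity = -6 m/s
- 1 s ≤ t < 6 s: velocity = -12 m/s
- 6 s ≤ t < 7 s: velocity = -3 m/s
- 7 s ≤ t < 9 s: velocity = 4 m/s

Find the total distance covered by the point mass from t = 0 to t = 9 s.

77 m

Distance (not displacement) is the total path length: add the absolute areas under v-t.
0–1 s: |-6| × 1 = 6 m
1–6 s: |-12| × 5 = 60 m
6–7 s: |-3| × 1 = 3 m
7–9 s: |4| × 2 = 8 m
Total distance = 77 m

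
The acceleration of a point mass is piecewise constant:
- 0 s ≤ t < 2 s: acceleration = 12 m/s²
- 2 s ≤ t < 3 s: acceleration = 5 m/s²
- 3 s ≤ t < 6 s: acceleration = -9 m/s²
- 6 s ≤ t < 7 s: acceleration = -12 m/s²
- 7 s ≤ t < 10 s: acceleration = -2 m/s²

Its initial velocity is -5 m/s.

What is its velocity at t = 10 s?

Δv equals the area under the a-t graph; then v = v₀ + Δv.
0–2 s: 12 × 2 = 24 m/s
2–3 s: 5 × 1 = 5 m/s
3–6 s: -9 × 3 = -27 m/s
6–7 s: -12 × 1 = -12 m/s
7–10 s: -2 × 3 = -6 m/s
Δv = -16 m/s, so v(10) = -5 + (-16) = -21 m/s.

-21 m/s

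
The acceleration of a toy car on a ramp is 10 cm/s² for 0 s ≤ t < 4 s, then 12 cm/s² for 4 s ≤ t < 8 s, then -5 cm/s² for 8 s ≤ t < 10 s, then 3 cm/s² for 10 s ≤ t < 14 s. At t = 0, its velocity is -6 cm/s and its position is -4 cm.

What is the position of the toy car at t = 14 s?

750 cm

On each constant-a segment, Δv = aΔt and Δx = v₀Δt + ½aΔt²; chain segment to segment.
0–4 s: v starts -6 cm/s; Δx = -6·4 + ½·10·4² = 56 cm; v ends 34 cm/s.
4–8 s: v starts 34 cm/s; Δx = 34·4 + ½·12·4² = 232 cm; v ends 82 cm/s.
8–10 s: v starts 82 cm/s; Δx = 82·2 + ½·-5·2² = 154 cm; v ends 72 cm/s.
10–14 s: v starts 72 cm/s; Δx = 72·4 + ½·3·4² = 312 cm; v ends 84 cm/s.
x(14) = -4 + Σ Δx = 750 cm.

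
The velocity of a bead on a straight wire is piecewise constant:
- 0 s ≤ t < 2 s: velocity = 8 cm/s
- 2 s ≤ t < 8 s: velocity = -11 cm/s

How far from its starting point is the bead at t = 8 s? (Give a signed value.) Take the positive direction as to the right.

-50 cm

Net displacement equals the area under the velocity-time graph (areas below the axis count negative).
0–2 s: 8 × 2 = 16 cm
2–8 s: -11 × 6 = -66 cm
Net displacement = -50 cm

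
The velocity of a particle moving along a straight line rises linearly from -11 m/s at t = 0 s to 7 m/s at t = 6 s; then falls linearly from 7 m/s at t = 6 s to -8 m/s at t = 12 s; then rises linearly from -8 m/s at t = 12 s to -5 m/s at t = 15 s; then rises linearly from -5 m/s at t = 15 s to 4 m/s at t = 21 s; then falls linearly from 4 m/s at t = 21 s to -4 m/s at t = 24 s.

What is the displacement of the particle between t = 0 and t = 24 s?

Net displacement equals the area under the velocity-time graph (areas below the axis count negative).
0–6 s: ½(-11 + 7)(6) = -12 m
6–12 s: ½(7 + -8)(6) = -3 m
12–15 s: ½(-8 + -5)(3) = -19.5 m
15–21 s: ½(-5 + 4)(6) = -3 m
21–24 s: ½(4 + -4)(3) = 0 m
Net displacement = -37.5 m

-37.5 m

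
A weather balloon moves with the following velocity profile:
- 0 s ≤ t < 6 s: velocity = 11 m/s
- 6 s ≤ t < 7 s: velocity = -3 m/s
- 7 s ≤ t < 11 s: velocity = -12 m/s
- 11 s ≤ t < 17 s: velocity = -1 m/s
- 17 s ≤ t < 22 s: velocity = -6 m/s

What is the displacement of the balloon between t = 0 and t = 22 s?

-21 m

Displacement is the signed area under the v-t curve.
0–6 s: 11 × 6 = 66 m
6–7 s: -3 × 1 = -3 m
7–11 s: -12 × 4 = -48 m
11–17 s: -1 × 6 = -6 m
17–22 s: -6 × 5 = -30 m
Net displacement = -21 m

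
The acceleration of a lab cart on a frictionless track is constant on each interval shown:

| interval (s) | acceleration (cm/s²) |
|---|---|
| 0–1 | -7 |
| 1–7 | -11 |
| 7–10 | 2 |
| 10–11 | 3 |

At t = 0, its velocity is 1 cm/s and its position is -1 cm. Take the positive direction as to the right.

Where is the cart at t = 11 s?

On each constant-a segment, Δv = aΔt and Δx = v₀Δt + ½aΔt²; chain segment to segment.
0–1 s: v starts 1 cm/s; Δx = 1·1 + ½·-7·1² = -2.5 cm; v ends -6 cm/s.
1–7 s: v starts -6 cm/s; Δx = -6·6 + ½·-11·6² = -234 cm; v ends -72 cm/s.
7–10 s: v starts -72 cm/s; Δx = -72·3 + ½·2·3² = -207 cm; v ends -66 cm/s.
10–11 s: v starts -66 cm/s; Δx = -66·1 + ½·3·1² = -64.5 cm; v ends -63 cm/s.
x(11) = -1 + Σ Δx = -509 cm.

-509 cm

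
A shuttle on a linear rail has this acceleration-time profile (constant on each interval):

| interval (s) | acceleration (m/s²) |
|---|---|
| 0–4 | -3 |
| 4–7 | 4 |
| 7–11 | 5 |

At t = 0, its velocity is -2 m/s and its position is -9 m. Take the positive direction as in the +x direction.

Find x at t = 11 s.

-33 m

On each constant-a segment, Δv = aΔt and Δx = v₀Δt + ½aΔt²; chain segment to segment.
0–4 s: v starts -2 m/s; Δx = -2·4 + ½·-3·4² = -32 m; v ends -14 m/s.
4–7 s: v starts -14 m/s; Δx = -14·3 + ½·4·3² = -24 m; v ends -2 m/s.
7–11 s: v starts -2 m/s; Δx = -2·4 + ½·5·4² = 32 m; v ends 18 m/s.
x(11) = -9 + Σ Δx = -33 m.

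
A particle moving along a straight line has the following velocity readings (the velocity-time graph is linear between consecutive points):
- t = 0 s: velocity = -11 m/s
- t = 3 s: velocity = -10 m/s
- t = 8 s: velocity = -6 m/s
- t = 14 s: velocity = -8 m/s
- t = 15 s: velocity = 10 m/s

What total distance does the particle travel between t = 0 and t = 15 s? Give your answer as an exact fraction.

Distance (not displacement) is the total path length: add the absolute areas under v-t.
0–3 s: |½(-11 + -10)(3)| = 31.5 m
3–8 s: |½(-10 + -6)(5)| = 40 m
8–14 s: |½(-6 + -8)(6)| = 42 m
14–15 s: v = 0 at t = 130/9 s; triangle areas 16/9 + 25/9 = 41/9 m
Total distance = 2125/18 m

2125/18 m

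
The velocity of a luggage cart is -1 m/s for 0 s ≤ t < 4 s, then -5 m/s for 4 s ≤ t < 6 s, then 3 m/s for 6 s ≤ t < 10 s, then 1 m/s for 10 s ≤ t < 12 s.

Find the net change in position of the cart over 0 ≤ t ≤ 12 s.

Net displacement equals the area under the velocity-time graph (areas below the axis count negative).
0–4 s: -1 × 4 = -4 m
4–6 s: -5 × 2 = -10 m
6–10 s: 3 × 4 = 12 m
10–12 s: 1 × 2 = 2 m
Net displacement = 0 m

0 m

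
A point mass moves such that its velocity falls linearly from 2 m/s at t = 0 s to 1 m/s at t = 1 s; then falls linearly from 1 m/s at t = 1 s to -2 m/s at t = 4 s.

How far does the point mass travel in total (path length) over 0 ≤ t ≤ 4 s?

Total distance travelled is ∫|v| dt — sum the magnitudes of each area piece.
0–1 s: |½(2 + 1)(1)| = 1.5 m
1–4 s: v = 0 at t = 2 s; triangle areas 0.5 + 2 = 2.5 m
Total distance = 4 m

4 m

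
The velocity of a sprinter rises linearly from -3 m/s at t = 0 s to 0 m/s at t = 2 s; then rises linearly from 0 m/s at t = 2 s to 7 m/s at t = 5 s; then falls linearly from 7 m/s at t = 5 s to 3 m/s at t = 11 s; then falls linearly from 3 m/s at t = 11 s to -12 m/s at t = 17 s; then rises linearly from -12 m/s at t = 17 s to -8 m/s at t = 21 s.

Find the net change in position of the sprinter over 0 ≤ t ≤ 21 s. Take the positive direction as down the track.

Net displacement equals the area under the velocity-time graph (areas below the axis count negative).
0–2 s: ½(-3 + 0)(2) = -3 m
2–5 s: ½(0 + 7)(3) = 10.5 m
5–11 s: ½(7 + 3)(6) = 30 m
11–17 s: ½(3 + -12)(6) = -27 m
17–21 s: ½(-12 + -8)(4) = -40 m
Net displacement = -29.5 m

-29.5 m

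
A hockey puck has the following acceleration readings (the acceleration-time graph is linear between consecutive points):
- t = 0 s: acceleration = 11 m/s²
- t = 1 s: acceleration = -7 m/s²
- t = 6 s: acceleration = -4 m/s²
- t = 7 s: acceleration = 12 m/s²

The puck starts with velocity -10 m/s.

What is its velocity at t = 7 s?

-31.5 m/s

Δv equals the area under the a-t graph; then v = v₀ + Δv.
0–1 s: ½(11 + -7)(1) = 2 m/s
1–6 s: ½(-7 + -4)(5) = -27.5 m/s
6–7 s: ½(-4 + 12)(1) = 4 m/s
Δv = -21.5 m/s, so v(7) = -10 + (-21.5) = -31.5 m/s.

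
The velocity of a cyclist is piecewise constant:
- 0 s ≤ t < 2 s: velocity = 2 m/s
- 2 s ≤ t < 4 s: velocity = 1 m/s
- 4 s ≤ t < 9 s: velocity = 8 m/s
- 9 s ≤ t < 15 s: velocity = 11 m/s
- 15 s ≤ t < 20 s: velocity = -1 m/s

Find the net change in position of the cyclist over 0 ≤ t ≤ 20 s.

Net displacement equals the area under the velocity-time graph (areas below the axis count negative).
0–2 s: 2 × 2 = 4 m
2–4 s: 1 × 2 = 2 m
4–9 s: 8 × 5 = 40 m
9–15 s: 11 × 6 = 66 m
15–20 s: -1 × 5 = -5 m
Net displacement = 107 m

107 m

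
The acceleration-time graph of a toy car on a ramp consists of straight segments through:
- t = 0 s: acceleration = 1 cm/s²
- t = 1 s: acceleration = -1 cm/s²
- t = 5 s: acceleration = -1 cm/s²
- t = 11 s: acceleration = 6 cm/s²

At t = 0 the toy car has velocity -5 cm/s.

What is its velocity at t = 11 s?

Δv equals the area under the a-t graph; then v = v₀ + Δv.
0–1 s: ½(1 + -1)(1) = 0 cm/s
1–5 s: -1 × 4 = -4 cm/s
5–11 s: ½(-1 + 6)(6) = 15 cm/s
Δv = 11 cm/s, so v(11) = -5 + (11) = 6 cm/s.

6 cm/s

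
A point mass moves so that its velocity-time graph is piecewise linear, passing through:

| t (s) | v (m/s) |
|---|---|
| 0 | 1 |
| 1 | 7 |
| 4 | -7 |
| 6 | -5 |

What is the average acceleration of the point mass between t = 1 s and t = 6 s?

-2.4 m/s²

Average acceleration = Δv/Δt = (-5 − 7)/(6 − 1) = -2.4 m/s².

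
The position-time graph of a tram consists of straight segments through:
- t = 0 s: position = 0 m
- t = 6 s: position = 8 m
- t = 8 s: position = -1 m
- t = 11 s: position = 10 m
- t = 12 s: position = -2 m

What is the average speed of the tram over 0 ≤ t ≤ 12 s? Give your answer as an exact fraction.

Average speed = (total path length)/(elapsed time); on a piecewise-linear x-t graph the path length is Σ|Δx|.
0–6 s: |Δx| = |8 − 0| = 8 m
6–8 s: |Δx| = |-1 − 8| = 9 m
8–11 s: |Δx| = |10 − -1| = 11 m
11–12 s: |Δx| = |-2 − 10| = 12 m
Total path = 40 m; average speed = 40/12 = 10/3 m/s.

10/3 m/s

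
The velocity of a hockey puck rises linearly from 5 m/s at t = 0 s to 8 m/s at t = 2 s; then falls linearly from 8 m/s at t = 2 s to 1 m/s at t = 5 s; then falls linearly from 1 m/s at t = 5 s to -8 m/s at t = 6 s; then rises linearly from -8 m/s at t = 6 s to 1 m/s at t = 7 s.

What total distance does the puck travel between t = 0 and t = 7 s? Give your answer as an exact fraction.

Total distance travelled is ∫|v| dt — sum the magnitudes of each area piece.
0–2 s: |½(5 + 8)(2)| = 13 m
2–5 s: |½(8 + 1)(3)| = 13.5 m
5–6 s: v = 0 at t = 46/9 s; triangle areas 1/18 + 32/9 = 65/18 m
6–7 s: v = 0 at t = 62/9 s; triangle areas 32/9 + 1/18 = 65/18 m
Total distance = 607/18 m

607/18 m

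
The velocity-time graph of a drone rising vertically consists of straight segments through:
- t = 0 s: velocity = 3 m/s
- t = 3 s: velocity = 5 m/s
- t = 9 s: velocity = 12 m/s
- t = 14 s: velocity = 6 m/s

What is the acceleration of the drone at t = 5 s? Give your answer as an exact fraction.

7/6 m/s²

Acceleration is the slope of the v-t graph on 3–9 s: (12 − 5)/(9 − 3) = 7/6 m/s².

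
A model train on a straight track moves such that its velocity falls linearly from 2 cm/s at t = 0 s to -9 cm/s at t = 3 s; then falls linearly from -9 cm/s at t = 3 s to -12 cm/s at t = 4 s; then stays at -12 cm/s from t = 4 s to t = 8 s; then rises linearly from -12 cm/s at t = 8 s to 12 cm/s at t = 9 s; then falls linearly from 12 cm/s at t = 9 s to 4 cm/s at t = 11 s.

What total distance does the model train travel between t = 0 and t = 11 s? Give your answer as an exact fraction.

1013/11 cm

Distance (not displacement) is the total path length: add the absolute areas under v-t.
0–3 s: v = 0 at t = 6/11 s; triangle areas 6/11 + 243/22 = 255/22 cm
3–4 s: |½(-9 + -12)(1)| = 10.5 cm
4–8 s: |-12| × 4 = 48 cm
8–9 s: v = 0 at t = 8.5 s; triangle areas 3 + 3 = 6 cm
9–11 s: |½(12 + 4)(2)| = 16 cm
Total distance = 1013/11 cm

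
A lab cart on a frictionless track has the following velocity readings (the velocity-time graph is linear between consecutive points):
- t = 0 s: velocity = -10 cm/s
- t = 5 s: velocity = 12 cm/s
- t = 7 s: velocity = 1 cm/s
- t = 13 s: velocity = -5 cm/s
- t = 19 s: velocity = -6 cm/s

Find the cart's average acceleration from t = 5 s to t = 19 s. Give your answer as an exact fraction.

-9/7 cm/s²

Average acceleration = Δv/Δt = (-6 − 12)/(19 − 5) = -9/7 cm/s².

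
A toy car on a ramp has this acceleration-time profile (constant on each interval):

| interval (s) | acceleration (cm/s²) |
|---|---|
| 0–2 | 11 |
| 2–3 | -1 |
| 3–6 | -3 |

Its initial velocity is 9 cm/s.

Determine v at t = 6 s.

21 cm/s

Δv equals the area under the a-t graph; then v = v₀ + Δv.
0–2 s: 11 × 2 = 22 cm/s
2–3 s: -1 × 1 = -1 cm/s
3–6 s: -3 × 3 = -9 cm/s
Δv = 12 cm/s, so v(6) = 9 + (12) = 21 cm/s.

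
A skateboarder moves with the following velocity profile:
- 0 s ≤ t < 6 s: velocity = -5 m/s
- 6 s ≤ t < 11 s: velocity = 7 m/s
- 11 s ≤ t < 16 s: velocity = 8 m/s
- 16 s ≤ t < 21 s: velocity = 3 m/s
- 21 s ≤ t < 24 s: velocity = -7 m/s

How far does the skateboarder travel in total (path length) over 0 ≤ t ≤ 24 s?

Total distance travelled is ∫|v| dt — sum the magnitudes of each area piece.
0–6 s: |-5| × 6 = 30 m
6–11 s: |7| × 5 = 35 m
11–16 s: |8| × 5 = 40 m
16–21 s: |3| × 5 = 15 m
21–24 s: |-7| × 3 = 21 m
Total distance = 141 m

141 m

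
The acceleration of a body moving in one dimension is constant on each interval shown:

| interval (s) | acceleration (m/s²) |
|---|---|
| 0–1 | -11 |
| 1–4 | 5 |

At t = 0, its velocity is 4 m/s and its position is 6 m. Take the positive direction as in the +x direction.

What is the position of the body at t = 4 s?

On each constant-a segment, Δv = aΔt and Δx = v₀Δt + ½aΔt²; chain segment to segment.
0–1 s: v starts 4 m/s; Δx = 4·1 + ½·-11·1² = -1.5 m; v ends -7 m/s.
1–4 s: v starts -7 m/s; Δx = -7·3 + ½·5·3² = 1.5 m; v ends 8 m/s.
x(4) = 6 + Σ Δx = 6 m.

6 m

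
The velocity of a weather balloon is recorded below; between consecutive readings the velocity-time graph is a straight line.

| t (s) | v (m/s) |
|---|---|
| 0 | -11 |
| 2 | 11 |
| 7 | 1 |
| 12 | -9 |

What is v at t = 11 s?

-7 m/s

On 7–12 s the graph is linear from 1 to -9 m/s: v(11) = 1 + (-9 − 1)·(11 − 7)/(12 − 7) = -7 m/s.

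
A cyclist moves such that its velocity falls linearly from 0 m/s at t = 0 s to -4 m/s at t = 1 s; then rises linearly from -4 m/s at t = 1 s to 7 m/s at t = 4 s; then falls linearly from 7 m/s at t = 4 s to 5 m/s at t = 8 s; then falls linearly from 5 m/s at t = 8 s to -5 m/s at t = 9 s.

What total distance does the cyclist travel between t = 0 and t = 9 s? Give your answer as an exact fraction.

411/11 m

Distance (not displacement) is the total path length: add the absolute areas under v-t.
0–1 s: |½(0 + -4)(1)| = 2 m
1–4 s: v = 0 at t = 23/11 s; triangle areas 24/11 + 147/22 = 195/22 m
4–8 s: |½(7 + 5)(4)| = 24 m
8–9 s: v = 0 at t = 8.5 s; triangle areas 1.25 + 1.25 = 2.5 m
Total distance = 411/11 m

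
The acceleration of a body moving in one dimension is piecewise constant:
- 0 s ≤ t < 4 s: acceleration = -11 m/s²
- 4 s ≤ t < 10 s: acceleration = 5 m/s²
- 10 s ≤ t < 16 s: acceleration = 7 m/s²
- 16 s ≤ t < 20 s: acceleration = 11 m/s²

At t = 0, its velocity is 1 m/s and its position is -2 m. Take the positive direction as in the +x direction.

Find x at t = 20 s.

-2 m

On each constant-a segment, Δv = aΔt and Δx = v₀Δt + ½aΔt²; chain segment to segment.
0–4 s: v starts 1 m/s; Δx = 1·4 + ½·-11·4² = -84 m; v ends -43 m/s.
4–10 s: v starts -43 m/s; Δx = -43·6 + ½·5·6² = -168 m; v ends -13 m/s.
10–16 s: v starts -13 m/s; Δx = -13·6 + ½·7·6² = 48 m; v ends 29 m/s.
16–20 s: v starts 29 m/s; Δx = 29·4 + ½·11·4² = 204 m; v ends 73 m/s.
x(20) = -2 + Σ Δx = -2 m.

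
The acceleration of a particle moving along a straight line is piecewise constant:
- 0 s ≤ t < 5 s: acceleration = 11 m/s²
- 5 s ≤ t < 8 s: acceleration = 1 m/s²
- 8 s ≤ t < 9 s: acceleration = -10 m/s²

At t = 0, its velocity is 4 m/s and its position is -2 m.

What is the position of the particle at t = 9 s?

394 m

On each constant-a segment, Δv = aΔt and Δx = v₀Δt + ½aΔt²; chain segment to segment.
0–5 s: v starts 4 m/s; Δx = 4·5 + ½·11·5² = 157.5 m; v ends 59 m/s.
5–8 s: v starts 59 m/s; Δx = 59·3 + ½·1·3² = 181.5 m; v ends 62 m/s.
8–9 s: v starts 62 m/s; Δx = 62·1 + ½·-10·1² = 57 m; v ends 52 m/s.
x(9) = -2 + Σ Δx = 394 m.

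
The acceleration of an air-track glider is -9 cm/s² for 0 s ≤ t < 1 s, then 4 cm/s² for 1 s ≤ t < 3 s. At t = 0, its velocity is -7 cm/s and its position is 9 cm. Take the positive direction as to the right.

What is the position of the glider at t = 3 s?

-26.5 cm

On each constant-a segment, Δv = aΔt and Δx = v₀Δt + ½aΔt²; chain segment to segment.
0–1 s: v starts -7 cm/s; Δx = -7·1 + ½·-9·1² = -11.5 cm; v ends -16 cm/s.
1–3 s: v starts -16 cm/s; Δx = -16·2 + ½·4·2² = -24 cm; v ends -8 cm/s.
x(3) = 9 + Σ Δx = -26.5 cm.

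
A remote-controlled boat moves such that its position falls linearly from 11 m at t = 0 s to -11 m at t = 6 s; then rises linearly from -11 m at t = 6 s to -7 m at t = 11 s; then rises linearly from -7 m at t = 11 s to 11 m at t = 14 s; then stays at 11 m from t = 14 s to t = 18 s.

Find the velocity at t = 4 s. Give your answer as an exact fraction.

-11/3 m/s

Velocity is the slope of the x-t graph on 0–6 s: (-11 − 11)/(6 − 0) = -11/3 m/s.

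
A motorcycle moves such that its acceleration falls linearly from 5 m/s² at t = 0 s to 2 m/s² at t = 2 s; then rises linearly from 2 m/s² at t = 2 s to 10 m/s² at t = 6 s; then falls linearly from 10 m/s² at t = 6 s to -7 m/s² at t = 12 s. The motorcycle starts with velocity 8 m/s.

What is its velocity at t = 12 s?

Δv equals the area under the a-t graph; then v = v₀ + Δv.
0–2 s: ½(5 + 2)(2) = 7 m/s
2–6 s: ½(2 + 10)(4) = 24 m/s
6–12 s: ½(10 + -7)(6) = 9 m/s
Δv = 40 m/s, so v(12) = 8 + (40) = 48 m/s.

48 m/s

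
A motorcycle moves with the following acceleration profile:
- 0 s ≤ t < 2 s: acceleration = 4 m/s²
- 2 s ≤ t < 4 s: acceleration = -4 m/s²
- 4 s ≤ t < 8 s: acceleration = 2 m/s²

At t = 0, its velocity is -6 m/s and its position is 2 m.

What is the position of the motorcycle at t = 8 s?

-14 m

On each constant-a segment, Δv = aΔt and Δx = v₀Δt + ½aΔt²; chain segment to segment.
0–2 s: v starts -6 m/s; Δx = -6·2 + ½·4·2² = -4 m; v ends 2 m/s.
2–4 s: v starts 2 m/s; Δx = 2·2 + ½·-4·2² = -4 m; v ends -6 m/s.
4–8 s: v starts -6 m/s; Δx = -6·4 + ½·2·4² = -8 m; v ends 2 m/s.
x(8) = 2 + Σ Δx = -14 m.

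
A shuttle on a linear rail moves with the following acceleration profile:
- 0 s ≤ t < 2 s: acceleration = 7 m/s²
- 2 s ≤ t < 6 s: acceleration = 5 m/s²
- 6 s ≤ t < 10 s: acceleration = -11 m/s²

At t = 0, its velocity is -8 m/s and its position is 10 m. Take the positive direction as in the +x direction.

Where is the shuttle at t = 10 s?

88 m

On each constant-a segment, Δv = aΔt and Δx = v₀Δt + ½aΔt²; chain segment to segment.
0–2 s: v starts -8 m/s; Δx = -8·2 + ½·7·2² = -2 m; v ends 6 m/s.
2–6 s: v starts 6 m/s; Δx = 6·4 + ½·5·4² = 64 m; v ends 26 m/s.
6–10 s: v starts 26 m/s; Δx = 26·4 + ½·-11·4² = 16 m; v ends -18 m/s.
x(10) = 10 + Σ Δx = 88 m.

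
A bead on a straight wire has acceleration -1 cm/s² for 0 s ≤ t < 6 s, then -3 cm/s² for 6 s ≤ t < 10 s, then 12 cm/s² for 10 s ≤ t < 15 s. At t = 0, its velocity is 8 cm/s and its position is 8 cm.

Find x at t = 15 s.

122 cm

On each constant-a segment, Δv = aΔt and Δx = v₀Δt + ½aΔt²; chain segment to segment.
0–6 s: v starts 8 cm/s; Δx = 8·6 + ½·-1·6² = 30 cm; v ends 2 cm/s.
6–10 s: v starts 2 cm/s; Δx = 2·4 + ½·-3·4² = -16 cm; v ends -10 cm/s.
10–15 s: v starts -10 cm/s; Δx = -10·5 + ½·12·5² = 100 cm; v ends 50 cm/s.
x(15) = 8 + Σ Δx = 122 cm.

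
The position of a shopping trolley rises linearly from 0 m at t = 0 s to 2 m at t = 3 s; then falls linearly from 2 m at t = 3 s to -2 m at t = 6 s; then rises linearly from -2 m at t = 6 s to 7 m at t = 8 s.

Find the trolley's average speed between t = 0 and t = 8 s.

Average speed = (total path length)/(elapsed time); on a piecewise-linear x-t graph the path length is Σ|Δx|.
0–3 s: |Δx| = |2 − 0| = 2 m
3–6 s: |Δx| = |-2 − 2| = 4 m
6–8 s: |Δx| = |7 − -2| = 9 m
Total path = 15 m; average speed = 15/8 = 1.875 m/s.

1.875 m/s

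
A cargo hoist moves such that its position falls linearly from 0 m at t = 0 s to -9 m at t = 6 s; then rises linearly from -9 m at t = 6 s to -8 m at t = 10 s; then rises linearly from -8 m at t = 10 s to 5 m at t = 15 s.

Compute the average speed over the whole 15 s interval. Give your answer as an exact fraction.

23/15 m/s

Average speed = (total path length)/(elapsed time); on a piecewise-linear x-t graph the path length is Σ|Δx|.
0–6 s: |Δx| = |-9 − 0| = 9 m
6–10 s: |Δx| = |-8 − -9| = 1 m
10–15 s: |Δx| = |5 − -8| = 13 m
Total path = 23 m; average speed = 23/15 = 23/15 m/s.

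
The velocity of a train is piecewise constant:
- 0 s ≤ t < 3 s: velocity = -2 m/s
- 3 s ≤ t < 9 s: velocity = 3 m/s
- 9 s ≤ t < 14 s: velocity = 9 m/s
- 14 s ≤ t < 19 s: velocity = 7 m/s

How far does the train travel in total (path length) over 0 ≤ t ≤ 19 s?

104 m

Distance (not displacement) is the total path length: add the absolute areas under v-t.
0–3 s: |-2| × 3 = 6 m
3–9 s: |3| × 6 = 18 m
9–14 s: |9| × 5 = 45 m
14–19 s: |7| × 5 = 35 m
Total distance = 104 m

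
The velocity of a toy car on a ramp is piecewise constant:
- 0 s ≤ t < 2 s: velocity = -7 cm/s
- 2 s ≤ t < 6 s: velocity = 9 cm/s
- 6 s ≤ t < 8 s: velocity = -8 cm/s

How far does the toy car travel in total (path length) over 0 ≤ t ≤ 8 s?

Distance (not displacement) is the total path length: add the absolute areas under v-t.
0–2 s: |-7| × 2 = 14 cm
2–6 s: |9| × 4 = 36 cm
6–8 s: |-8| × 2 = 16 cm
Total distance = 66 cm

66 cm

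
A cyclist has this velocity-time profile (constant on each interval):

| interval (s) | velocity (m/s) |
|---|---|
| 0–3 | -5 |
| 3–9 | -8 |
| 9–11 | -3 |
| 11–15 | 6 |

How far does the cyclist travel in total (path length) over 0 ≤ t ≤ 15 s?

Distance (not displacement) is the total path length: add the absolute areas under v-t.
0–3 s: |-5| × 3 = 15 m
3–9 s: |-8| × 6 = 48 m
9–11 s: |-3| × 2 = 6 m
11–15 s: |6| × 4 = 24 m
Total distance = 93 m

93 m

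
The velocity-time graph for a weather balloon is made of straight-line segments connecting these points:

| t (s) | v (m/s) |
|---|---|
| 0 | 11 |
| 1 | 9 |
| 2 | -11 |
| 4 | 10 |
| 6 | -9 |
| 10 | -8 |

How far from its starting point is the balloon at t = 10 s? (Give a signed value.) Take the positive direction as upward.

Net displacement equals the area under the velocity-time graph (areas below the axis count negative).
0–1 s: ½(11 + 9)(1) = 10 m
1–2 s: ½(9 + -11)(1) = -1 m
2–4 s: ½(-11 + 10)(2) = -1 m
4–6 s: ½(10 + -9)(2) = 1 m
6–10 s: ½(-9 + -8)(4) = -34 m
Net displacement = -25 m

-25 m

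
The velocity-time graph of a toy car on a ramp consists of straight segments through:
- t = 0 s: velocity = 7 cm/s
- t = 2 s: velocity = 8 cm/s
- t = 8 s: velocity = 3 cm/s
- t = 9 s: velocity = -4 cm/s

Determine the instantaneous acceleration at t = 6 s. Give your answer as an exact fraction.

Acceleration is the slope of the v-t graph on 2–8 s: (3 − 8)/(8 − 2) = -5/6 cm/s².

-5/6 cm/s²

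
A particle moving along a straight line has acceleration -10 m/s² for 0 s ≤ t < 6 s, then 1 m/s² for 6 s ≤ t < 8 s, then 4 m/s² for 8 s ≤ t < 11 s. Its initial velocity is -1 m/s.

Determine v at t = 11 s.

-47 m/s

Δv equals the area under the a-t graph; then v = v₀ + Δv.
0–6 s: -10 × 6 = -60 m/s
6–8 s: 1 × 2 = 2 m/s
8–11 s: 4 × 3 = 12 m/s
Δv = -46 m/s, so v(11) = -1 + (-46) = -47 m/s.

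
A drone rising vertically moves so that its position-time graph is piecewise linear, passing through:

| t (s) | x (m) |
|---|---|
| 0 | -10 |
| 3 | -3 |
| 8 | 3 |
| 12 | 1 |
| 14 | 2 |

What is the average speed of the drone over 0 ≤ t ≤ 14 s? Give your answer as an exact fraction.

8/7 m/s

Average speed = (total path length)/(elapsed time); on a piecewise-linear x-t graph the path length is Σ|Δx|.
0–3 s: |Δx| = |-3 − -10| = 7 m
3–8 s: |Δx| = |3 − -3| = 6 m
8–12 s: |Δx| = |1 − 3| = 2 m
12–14 s: |Δx| = |2 − 1| = 1 m
Total path = 16 m; average speed = 16/14 = 8/7 m/s.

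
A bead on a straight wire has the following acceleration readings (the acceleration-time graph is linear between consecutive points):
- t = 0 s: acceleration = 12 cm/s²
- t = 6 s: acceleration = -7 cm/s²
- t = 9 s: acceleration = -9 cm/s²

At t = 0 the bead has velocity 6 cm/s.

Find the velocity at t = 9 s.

-3 cm/s

Δv equals the area under the a-t graph; then v = v₀ + Δv.
0–6 s: ½(12 + -7)(6) = 15 cm/s
6–9 s: ½(-7 + -9)(3) = -24 cm/s
Δv = -9 cm/s, so v(9) = 6 + (-9) = -3 cm/s.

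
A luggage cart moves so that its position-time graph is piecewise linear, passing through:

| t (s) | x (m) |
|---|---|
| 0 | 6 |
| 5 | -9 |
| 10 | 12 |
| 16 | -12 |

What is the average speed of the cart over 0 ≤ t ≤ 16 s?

Average speed = (total path length)/(elapsed time); on a piecewise-linear x-t graph the path length is Σ|Δx|.
0–5 s: |Δx| = |-9 − 6| = 15 m
5–10 s: |Δx| = |12 − -9| = 21 m
10–16 s: |Δx| = |-12 − 12| = 24 m
Total path = 60 m; average speed = 60/16 = 3.75 m/s.

3.75 m/s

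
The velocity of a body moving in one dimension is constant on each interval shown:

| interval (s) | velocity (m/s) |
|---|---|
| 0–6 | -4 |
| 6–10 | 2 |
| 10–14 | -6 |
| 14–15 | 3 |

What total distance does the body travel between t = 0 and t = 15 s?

59 m

Total distance travelled is ∫|v| dt — sum the magnitudes of each area piece.
0–6 s: |-4| × 6 = 24 m
6–10 s: |2| × 4 = 8 m
10–14 s: |-6| × 4 = 24 m
14–15 s: |3| × 1 = 3 m
Total distance = 59 m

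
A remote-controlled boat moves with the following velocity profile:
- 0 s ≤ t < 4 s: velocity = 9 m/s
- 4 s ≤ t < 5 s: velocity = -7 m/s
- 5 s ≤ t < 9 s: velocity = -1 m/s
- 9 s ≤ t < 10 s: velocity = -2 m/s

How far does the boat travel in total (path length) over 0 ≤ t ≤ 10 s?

Distance (not displacement) is the total path length: add the absolute areas under v-t.
0–4 s: |9| × 4 = 36 m
4–5 s: |-7| × 1 = 7 m
5–9 s: |-1| × 4 = 4 m
9–10 s: |-2| × 1 = 2 m
Total distance = 49 m

49 m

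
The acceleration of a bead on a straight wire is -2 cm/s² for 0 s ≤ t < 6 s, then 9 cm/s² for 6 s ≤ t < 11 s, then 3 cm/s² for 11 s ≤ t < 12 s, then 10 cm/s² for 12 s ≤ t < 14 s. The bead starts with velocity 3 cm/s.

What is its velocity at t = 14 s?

Δv equals the area under the a-t graph; then v = v₀ + Δv.
0–6 s: -2 × 6 = -12 cm/s
6–11 s: 9 × 5 = 45 cm/s
11–12 s: 3 × 1 = 3 cm/s
12–14 s: 10 × 2 = 20 cm/s
Δv = 56 cm/s, so v(14) = 3 + (56) = 59 cm/s.

59 cm/s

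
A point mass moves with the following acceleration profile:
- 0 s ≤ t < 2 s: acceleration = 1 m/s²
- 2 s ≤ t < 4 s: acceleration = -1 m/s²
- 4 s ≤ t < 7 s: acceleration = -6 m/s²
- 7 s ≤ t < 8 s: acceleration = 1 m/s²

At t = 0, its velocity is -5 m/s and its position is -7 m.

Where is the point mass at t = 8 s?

On each constant-a segment, Δv = aΔt and Δx = v₀Δt + ½aΔt²; chain segment to segment.
0–2 s: v starts -5 m/s; Δx = -5·2 + ½·1·2² = -8 m; v ends -3 m/s.
2–4 s: v starts -3 m/s; Δx = -3·2 + ½·-1·2² = -8 m; v ends -5 m/s.
4–7 s: v starts -5 m/s; Δx = -5·3 + ½·-6·3² = -42 m; v ends -23 m/s.
7–8 s: v starts -23 m/s; Δx = -23·1 + ½·1·1² = -22.5 m; v ends -22 m/s.
x(8) = -7 + Σ Δx = -87.5 m.

-87.5 m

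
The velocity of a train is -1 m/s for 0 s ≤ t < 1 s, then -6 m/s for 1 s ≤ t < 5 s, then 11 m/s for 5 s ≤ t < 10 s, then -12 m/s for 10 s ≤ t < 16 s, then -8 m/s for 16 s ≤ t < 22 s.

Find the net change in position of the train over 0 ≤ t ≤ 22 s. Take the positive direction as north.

Net displacement equals the area under the velocity-time graph (areas below the axis count negative).
0–1 s: -1 × 1 = -1 m
1–5 s: -6 × 4 = -24 m
5–10 s: 11 × 5 = 55 m
10–16 s: -12 × 6 = -72 m
16–22 s: -8 × 6 = -48 m
Net displacement = -90 m

-90 m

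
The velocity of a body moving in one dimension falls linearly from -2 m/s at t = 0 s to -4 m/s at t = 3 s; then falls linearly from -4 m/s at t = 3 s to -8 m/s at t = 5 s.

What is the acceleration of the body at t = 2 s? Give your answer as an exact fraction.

-2/3 m/s²

Acceleration is the slope of the v-t graph on 0–3 s: (-4 − -2)/(3 − 0) = -2/3 m/s².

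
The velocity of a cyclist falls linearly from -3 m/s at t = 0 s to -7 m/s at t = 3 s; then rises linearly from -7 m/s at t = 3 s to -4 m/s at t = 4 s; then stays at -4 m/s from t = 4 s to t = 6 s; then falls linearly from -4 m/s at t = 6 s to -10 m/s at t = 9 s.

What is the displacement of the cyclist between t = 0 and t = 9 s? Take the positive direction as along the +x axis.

Net displacement equals the area under the velocity-time graph (areas below the axis count negative).
0–3 s: ½(-3 + -7)(3) = -15 m
3–4 s: ½(-7 + -4)(1) = -5.5 m
4–6 s: -4 × 2 = -8 m
6–9 s: ½(-4 + -10)(3) = -21 m
Net displacement = -49.5 m

-49.5 m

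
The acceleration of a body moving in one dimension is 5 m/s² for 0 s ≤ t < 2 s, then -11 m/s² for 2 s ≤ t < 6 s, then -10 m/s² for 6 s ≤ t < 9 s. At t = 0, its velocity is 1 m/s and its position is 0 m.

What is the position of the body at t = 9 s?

-176 m

On each constant-a segment, Δv = aΔt and Δx = v₀Δt + ½aΔt²; chain segment to segment.
0–2 s: v starts 1 m/s; Δx = 1·2 + ½·5·2² = 12 m; v ends 11 m/s.
2–6 s: v starts 11 m/s; Δx = 11·4 + ½·-11·4² = -44 m; v ends -33 m/s.
6–9 s: v starts -33 m/s; Δx = -33·3 + ½·-10·3² = -144 m; v ends -63 m/s.
x(9) = 0 + Σ Δx = -176 m.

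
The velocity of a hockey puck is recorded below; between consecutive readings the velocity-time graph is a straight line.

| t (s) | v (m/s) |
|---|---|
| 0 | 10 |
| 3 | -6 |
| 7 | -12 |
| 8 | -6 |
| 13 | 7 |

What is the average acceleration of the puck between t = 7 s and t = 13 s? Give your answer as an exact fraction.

Average acceleration = Δv/Δt = (7 − -12)/(13 − 7) = 19/6 m/s².

19/6 m/s²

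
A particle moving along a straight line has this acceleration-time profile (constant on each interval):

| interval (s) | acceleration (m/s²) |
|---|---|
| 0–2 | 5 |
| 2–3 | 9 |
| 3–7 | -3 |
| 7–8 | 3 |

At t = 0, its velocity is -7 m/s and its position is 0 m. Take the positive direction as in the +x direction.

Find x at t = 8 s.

On each constant-a segment, Δv = aΔt and Δx = v₀Δt + ½aΔt²; chain segment to segment.
0–2 s: v starts -7 m/s; Δx = -7·2 + ½·5·2² = -4 m; v ends 3 m/s.
2–3 s: v starts 3 m/s; Δx = 3·1 + ½·9·1² = 7.5 m; v ends 12 m/s.
3–7 s: v starts 12 m/s; Δx = 12·4 + ½·-3·4² = 24 m; v ends 0 m/s.
7–8 s: v starts 0 m/s; Δx = 0·1 + ½·3·1² = 1.5 m; v ends 3 m/s.
x(8) = 0 + Σ Δx = 29 m.

29 m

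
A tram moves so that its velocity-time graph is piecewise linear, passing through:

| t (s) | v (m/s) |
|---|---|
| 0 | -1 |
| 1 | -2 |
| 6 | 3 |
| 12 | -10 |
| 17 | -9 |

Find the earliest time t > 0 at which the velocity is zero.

t = 3 s

v changes sign on 1–6 s (from -2 to 3); the graph is linear there, so v = 0 at t = 1 + (2)·(6 − 1)/(3 − -2) = 3 s.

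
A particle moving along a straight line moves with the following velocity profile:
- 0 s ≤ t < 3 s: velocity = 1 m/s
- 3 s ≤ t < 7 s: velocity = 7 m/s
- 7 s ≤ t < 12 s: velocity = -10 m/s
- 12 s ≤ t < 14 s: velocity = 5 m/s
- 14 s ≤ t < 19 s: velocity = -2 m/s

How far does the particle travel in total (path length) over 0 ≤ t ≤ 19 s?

101 m

Distance (not displacement) is the total path length: add the absolute areas under v-t.
0–3 s: |1| × 3 = 3 m
3–7 s: |7| × 4 = 28 m
7–12 s: |-10| × 5 = 50 m
12–14 s: |5| × 2 = 10 m
14–19 s: |-2| × 5 = 10 m
Total distance = 101 m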